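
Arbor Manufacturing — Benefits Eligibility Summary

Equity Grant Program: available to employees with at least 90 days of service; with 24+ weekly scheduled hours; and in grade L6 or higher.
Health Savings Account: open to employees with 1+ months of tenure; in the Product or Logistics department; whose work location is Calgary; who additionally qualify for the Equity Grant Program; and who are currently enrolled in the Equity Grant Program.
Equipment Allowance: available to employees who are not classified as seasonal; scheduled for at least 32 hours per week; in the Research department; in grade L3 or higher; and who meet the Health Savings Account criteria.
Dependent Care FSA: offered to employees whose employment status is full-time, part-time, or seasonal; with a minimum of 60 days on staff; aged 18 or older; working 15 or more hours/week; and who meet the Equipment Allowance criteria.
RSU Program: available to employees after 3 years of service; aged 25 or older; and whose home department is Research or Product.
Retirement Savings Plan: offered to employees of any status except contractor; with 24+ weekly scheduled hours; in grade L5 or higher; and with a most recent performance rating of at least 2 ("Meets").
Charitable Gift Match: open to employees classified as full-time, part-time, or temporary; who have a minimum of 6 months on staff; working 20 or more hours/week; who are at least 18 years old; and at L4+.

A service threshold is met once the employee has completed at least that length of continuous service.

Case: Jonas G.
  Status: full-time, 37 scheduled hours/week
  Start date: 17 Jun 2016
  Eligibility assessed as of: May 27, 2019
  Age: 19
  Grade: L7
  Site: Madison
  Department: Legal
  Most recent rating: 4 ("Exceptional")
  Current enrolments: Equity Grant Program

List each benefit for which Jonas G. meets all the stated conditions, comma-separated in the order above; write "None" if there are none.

Equity Grant Program, Retirement Savings Plan, Charitable Gift Match

Service from 17 Jun 2016 to May 27, 2019: 1074 days.
Equity Grant Program — service 1074 days ≥ 90 days ✓; 37 hrs/wk ≥ 24 ✓; grade L7 ≥ L6 ✓ → eligible.
Health Savings Account — service 1074 days ≥ 1 month (≈30 days) ✓; dept Legal ✗ → not eligible.
Equipment Allowance — status full-time ✓ (not excluded); 37 hrs/wk ≥ 32 ✓; dept Legal ✗ → not eligible.
Dependent Care FSA — status full-time ✓; service 1074 days ≥ 60 days ✓; age 19 ≥ 18 ✓; 37 hrs/wk ≥ 15 ✓; not eligible for Equipment Allowance ✗ → not eligible.
RSU Program — service 1074 days < 3 years (≈1095 days) ✗ → not eligible.
Retirement Savings Plan — status full-time ✓ (not excluded); 37 hrs/wk ≥ 24 ✓; grade L7 ≥ L5 ✓; rating 4 ≥ 2 ✓ → eligible.
Charitable Gift Match — status full-time ✓; service 1074 days ≥ 6 months (≈180 days) ✓; 37 hrs/wk ≥ 20 ✓; age 19 ≥ 18 ✓; grade L7 ≥ L4 ✓ → eligible.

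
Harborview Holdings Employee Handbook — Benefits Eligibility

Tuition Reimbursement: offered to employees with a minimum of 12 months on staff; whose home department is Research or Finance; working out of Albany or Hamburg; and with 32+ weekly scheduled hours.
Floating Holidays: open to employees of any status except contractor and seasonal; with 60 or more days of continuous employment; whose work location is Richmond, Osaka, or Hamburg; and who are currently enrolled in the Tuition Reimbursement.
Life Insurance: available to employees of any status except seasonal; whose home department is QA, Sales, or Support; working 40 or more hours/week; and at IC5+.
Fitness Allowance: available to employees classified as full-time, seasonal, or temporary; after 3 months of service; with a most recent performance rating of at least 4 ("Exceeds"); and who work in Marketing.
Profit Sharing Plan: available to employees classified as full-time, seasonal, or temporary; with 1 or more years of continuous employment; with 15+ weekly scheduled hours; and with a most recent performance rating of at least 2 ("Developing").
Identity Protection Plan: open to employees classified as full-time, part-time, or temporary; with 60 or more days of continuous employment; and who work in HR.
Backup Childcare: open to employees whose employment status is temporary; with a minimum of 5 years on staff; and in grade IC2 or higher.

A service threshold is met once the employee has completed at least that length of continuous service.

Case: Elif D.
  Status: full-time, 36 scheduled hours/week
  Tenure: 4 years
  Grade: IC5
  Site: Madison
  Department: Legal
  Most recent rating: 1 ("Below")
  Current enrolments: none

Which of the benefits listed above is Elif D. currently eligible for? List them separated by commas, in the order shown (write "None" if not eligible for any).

None

Tuition Reimbursement — service 4 years ≥ 12 months (≈360 days) ✓; dept Legal ✗ → not eligible.
Floating Holidays — status full-time ✓ (not excluded); service 4 years ≥ 60 days ✓; site Madison ✗ (not Richmond, Osaka, or Hamburg) → not eligible.
Life Insurance — status full-time ✓ (not excluded); dept Legal ✗ → not eligible.
Fitness Allowance — status full-time ✓; service 4 years ≥ 3 months (≈90 days) ✓; rating 1 < 4 ✗ → not eligible.
Profit Sharing Plan — status full-time ✓; service 4 years ≥ 1 year ✓; 36 hrs/wk ≥ 15 ✓; rating 1 < 2 ✗ → not eligible.
Identity Protection Plan — status full-time ✓; service 4 years ≥ 60 days ✓; dept Legal ✗ → not eligible.
Backup Childcare — status full-time ✗ (requires temporary) → not eligible.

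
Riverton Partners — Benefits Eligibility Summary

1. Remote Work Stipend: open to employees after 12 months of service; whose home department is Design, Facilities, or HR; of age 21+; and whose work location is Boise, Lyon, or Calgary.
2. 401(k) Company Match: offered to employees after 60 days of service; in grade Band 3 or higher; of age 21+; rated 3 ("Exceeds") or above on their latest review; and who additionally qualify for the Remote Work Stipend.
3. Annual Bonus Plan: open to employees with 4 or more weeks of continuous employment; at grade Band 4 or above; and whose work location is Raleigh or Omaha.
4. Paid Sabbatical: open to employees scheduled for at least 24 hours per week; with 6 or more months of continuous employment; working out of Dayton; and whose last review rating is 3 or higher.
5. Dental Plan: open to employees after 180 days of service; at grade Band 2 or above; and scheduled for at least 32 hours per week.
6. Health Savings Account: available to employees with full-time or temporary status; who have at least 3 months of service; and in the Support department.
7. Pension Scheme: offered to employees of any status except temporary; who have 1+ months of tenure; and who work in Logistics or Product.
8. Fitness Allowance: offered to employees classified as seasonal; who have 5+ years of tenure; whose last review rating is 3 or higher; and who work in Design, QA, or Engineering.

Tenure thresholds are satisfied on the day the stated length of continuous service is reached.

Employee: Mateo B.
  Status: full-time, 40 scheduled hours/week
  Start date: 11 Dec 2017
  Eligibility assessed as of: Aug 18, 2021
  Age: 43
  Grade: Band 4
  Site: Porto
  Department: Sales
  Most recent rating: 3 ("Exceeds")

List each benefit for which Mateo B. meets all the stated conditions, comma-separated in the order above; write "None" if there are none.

Dental Plan

Service from 11 Dec 2017 to Aug 18, 2021: 1346 days.
Remote Work Stipend — service 1346 days ≥ 12 months (≈360 days) ✓; dept Sales ✗ → not eligible.
401(k) Company Match — service 1346 days ≥ 60 days ✓; grade Band 4 ≥ Band 3 ✓; age 43 ≥ 21 ✓; rating 3 ≥ 3 ✓; not eligible for Remote Work Stipend ✗ → not eligible.
Annual Bonus Plan — service 1346 days ≥ 4 weeks (≈28 days) ✓; grade Band 4 ≥ Band 4 ✓; site Porto ✗ (not Raleigh or Omaha) → not eligible.
Paid Sabbatical — 40 hrs/wk ≥ 24 ✓; service 1346 days ≥ 6 months (≈180 days) ✓; site Porto ✗ (not Dayton) → not eligible.
Dental Plan — service 1346 days ≥ 180 days ✓; grade Band 4 ≥ Band 2 ✓; 40 hrs/wk ≥ 32 ✓ → eligible.
Health Savings Account — status full-time ✓; service 1346 days ≥ 3 months (≈90 days) ✓; dept Sales ✗ → not eligible.
Pension Scheme — status full-time ✓ (not excluded); service 1346 days ≥ 1 month (≈30 days) ✓; dept Sales ✗ → not eligible.
Fitness Allowance — status full-time ✗ (requires seasonal) → not eligible.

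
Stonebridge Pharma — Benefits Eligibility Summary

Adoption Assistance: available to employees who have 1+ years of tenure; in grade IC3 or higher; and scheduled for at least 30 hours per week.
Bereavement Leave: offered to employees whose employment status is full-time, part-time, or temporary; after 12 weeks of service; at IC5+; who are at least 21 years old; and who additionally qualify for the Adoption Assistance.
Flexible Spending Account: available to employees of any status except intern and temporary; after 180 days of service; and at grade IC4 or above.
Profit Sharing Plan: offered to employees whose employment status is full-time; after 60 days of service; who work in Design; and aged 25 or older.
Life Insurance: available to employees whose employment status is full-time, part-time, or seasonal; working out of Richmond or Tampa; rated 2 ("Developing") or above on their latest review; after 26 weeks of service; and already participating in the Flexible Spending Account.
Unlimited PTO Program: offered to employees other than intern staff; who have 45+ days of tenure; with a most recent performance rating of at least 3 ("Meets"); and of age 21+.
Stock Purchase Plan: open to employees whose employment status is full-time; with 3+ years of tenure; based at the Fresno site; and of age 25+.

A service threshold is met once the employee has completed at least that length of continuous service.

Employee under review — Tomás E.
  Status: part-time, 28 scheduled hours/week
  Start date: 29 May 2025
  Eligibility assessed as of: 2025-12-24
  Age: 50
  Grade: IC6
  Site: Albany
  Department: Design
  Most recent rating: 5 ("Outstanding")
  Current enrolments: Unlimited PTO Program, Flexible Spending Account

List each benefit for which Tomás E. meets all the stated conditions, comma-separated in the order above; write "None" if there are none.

Service from 29 May 2025 to 2025-12-24: 209 days.
Adoption Assistance — service 209 days < 1 year (≈365 days) ✗ → not eligible.
Bereavement Leave — status part-time ✓; service 209 days ≥ 12 weeks (≈84 days) ✓; grade IC6 ≥ IC5 ✓; age 50 ≥ 21 ✓; not eligible for Adoption Assistance ✗ → not eligible.
Flexible Spending Account — status part-time ✓ (not excluded); service 209 days ≥ 180 days ✓; grade IC6 ≥ IC4 ✓ → eligible.
Profit Sharing Plan — status part-time ✗ (requires full-time) → not eligible.
Life Insurance — status part-time ✓; site Albany ✗ (not Richmond or Tampa) → not eligible.
Unlimited PTO Program — status part-time ✓ (not excluded); service 209 days ≥ 45 days ✓; rating 5 ≥ 3 ✓; age 50 ≥ 21 ✓ → eligible.
Stock Purchase Plan — status part-time ✗ (requires full-time) → not eligible.

Flexible Spending Account, Unlimited PTO Program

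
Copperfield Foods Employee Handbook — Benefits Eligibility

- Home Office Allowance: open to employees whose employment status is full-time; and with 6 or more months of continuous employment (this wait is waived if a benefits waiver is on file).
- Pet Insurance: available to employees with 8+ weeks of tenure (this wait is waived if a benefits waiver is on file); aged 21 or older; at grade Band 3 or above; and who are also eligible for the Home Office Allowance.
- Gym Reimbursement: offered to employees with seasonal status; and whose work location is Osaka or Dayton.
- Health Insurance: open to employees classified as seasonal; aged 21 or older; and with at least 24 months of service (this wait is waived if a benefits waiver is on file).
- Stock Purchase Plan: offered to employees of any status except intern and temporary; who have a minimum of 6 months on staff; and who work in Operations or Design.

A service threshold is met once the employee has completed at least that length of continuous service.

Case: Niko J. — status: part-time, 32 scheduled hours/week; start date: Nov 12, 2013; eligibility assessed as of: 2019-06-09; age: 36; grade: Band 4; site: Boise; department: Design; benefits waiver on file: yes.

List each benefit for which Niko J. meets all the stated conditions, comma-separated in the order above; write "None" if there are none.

Service from Nov 12, 2013 to 2019-06-09: 2035 days.
Home Office Allowance — status part-time ✗ (requires full-time) → not eligible.
Pet Insurance — benefits waiver on file ✓; age 36 ≥ 21 ✓; grade Band 4 ≥ Band 3 ✓; not eligible for Home Office Allowance ✗ → not eligible.
Gym Reimbursement — status part-time ✗ (requires seasonal) → not eligible.
Health Insurance — status part-time ✗ (requires seasonal) → not eligible.
Stock Purchase Plan — status part-time ✓ (not excluded); service 2035 days ≥ 6 months (≈180 days) ✓; dept Design ✓ → eligible.

Stock Purchase Plan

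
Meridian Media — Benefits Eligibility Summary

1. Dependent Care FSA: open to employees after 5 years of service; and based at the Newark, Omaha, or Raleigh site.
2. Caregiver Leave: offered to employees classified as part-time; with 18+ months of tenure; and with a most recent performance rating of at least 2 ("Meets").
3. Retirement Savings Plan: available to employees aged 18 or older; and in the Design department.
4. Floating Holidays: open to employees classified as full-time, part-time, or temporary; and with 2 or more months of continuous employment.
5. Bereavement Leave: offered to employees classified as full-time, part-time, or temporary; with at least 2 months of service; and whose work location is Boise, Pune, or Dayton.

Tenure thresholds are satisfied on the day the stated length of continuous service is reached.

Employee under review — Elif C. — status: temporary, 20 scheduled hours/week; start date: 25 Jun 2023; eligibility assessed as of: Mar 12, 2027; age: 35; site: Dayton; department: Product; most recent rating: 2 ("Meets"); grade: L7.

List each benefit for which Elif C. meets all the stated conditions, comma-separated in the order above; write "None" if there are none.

Service from 25 Jun 2023 to Mar 12, 2027: 1356 days.
Dependent Care FSA — service 1356 days < 5 years (≈1825 days) ✗ → not eligible.
Caregiver Leave — status temporary ✗ (requires part-time) → not eligible.
Retirement Savings Plan — age 35 ≥ 18 ✓; dept Product ✗ → not eligible.
Floating Holidays — status temporary ✓; service 1356 days ≥ 2 months (≈60 days) ✓ → eligible.
Bereavement Leave — status temporary ✓; service 1356 days ≥ 2 months (≈60 days) ✓; site Dayton ✓ → eligible.

Floating Holidays, Bereavement Leave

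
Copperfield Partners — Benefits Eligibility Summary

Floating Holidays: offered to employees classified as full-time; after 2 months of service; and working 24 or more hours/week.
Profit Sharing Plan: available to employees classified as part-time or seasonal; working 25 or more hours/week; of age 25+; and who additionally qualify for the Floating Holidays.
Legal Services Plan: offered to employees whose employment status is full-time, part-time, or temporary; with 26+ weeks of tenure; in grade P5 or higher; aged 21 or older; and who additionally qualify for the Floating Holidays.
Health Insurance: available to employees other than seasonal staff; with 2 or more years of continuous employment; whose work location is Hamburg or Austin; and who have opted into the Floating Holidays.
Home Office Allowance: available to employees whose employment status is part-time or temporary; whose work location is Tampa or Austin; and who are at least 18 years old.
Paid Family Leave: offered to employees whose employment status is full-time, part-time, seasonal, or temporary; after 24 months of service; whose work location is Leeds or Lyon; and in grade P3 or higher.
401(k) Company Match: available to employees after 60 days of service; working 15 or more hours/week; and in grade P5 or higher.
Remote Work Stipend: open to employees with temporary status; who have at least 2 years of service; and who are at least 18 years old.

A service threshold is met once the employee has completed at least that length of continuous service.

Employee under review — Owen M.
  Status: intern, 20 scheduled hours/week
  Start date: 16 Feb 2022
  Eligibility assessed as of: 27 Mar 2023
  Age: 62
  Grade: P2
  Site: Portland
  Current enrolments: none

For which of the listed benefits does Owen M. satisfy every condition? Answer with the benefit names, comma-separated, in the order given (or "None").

None

Service from 16 Feb 2022 to 27 Mar 2023: 404 days.
Floating Holidays — status intern ✗ (requires full-time) → not eligible.
Profit Sharing Plan — status intern ✗ (requires part-time or seasonal) → not eligible.
Legal Services Plan — status intern ✗ (requires full-time, part-time, or temporary) → not eligible.
Health Insurance — status intern ✓ (not excluded); service 404 days < 2 years (≈730 days) ✗ → not eligible.
Home Office Allowance — status intern ✗ (requires part-time or temporary) → not eligible.
Paid Family Leave — status intern ✗ (requires full-time, part-time, seasonal, or temporary) → not eligible.
401(k) Company Match — service 404 days ≥ 60 days ✓; 20 hrs/wk ≥ 15 ✓; grade P2 < P5 ✗ → not eligible.
Remote Work Stipend — status intern ✗ (requires temporary) → not eligible.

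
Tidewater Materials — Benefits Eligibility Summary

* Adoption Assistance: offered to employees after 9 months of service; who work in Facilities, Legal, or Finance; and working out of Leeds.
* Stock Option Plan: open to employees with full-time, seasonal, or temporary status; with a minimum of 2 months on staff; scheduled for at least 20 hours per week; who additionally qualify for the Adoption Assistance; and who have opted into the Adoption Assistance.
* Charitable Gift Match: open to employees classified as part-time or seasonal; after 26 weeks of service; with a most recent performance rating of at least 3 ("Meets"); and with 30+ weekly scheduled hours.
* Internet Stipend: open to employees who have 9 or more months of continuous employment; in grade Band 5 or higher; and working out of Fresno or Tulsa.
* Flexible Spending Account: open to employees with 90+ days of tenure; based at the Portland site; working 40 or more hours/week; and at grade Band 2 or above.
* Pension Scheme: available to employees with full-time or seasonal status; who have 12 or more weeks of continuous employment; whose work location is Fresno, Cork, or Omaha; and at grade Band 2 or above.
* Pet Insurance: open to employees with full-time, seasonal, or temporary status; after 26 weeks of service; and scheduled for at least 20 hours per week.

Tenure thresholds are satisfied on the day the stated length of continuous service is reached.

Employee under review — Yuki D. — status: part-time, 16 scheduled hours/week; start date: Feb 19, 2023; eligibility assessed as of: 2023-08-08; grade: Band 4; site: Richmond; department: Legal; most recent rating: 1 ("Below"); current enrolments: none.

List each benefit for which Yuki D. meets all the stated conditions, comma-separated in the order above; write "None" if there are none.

None

Service from Feb 19, 2023 to 2023-08-08: 170 days.
Adoption Assistance — service 170 days < 9 months (≈270 days) ✗ → not eligible.
Stock Option Plan — status part-time ✗ (requires full-time, seasonal, or temporary) → not eligible.
Charitable Gift Match — status part-time ✓; service 170 days < 26 weeks (≈182 days) ✗ → not eligible.
Internet Stipend — service 170 days < 9 months (≈270 days) ✗ → not eligible.
Flexible Spending Account — service 170 days ≥ 90 days ✓; site Richmond ✗ (not Portland) → not eligible.
Pension Scheme — status part-time ✗ (requires full-time or seasonal) → not eligible.
Pet Insurance — status part-time ✗ (requires full-time, seasonal, or temporary) → not eligible.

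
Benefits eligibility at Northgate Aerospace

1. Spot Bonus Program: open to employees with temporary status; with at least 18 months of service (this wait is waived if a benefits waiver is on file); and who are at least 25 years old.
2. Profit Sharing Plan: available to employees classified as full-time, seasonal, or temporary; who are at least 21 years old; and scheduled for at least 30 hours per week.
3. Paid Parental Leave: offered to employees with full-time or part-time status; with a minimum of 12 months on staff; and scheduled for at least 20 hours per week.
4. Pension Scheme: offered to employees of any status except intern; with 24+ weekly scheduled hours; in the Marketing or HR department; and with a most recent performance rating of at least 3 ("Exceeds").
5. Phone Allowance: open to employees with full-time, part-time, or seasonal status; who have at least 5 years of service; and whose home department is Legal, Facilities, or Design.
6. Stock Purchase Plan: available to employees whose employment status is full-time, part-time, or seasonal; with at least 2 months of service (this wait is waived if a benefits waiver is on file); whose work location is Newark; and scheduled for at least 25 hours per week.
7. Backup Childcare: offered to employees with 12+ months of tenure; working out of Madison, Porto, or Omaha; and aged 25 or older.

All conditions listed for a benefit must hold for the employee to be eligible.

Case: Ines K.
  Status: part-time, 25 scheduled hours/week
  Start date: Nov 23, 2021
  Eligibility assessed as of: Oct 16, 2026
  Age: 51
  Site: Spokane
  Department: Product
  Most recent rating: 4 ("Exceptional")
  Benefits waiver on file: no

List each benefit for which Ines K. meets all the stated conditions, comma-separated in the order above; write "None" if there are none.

Service from Nov 23, 2021 to Oct 16, 2026: 1788 days.
Spot Bonus Program — status part-time ✗ (requires temporary) → not eligible.
Profit Sharing Plan — status part-time ✗ (requires full-time, seasonal, or temporary) → not eligible.
Paid Parental Leave — status part-time ✓; service 1788 days ≥ 12 months (≈360 days) ✓; 25 hrs/wk ≥ 20 ✓ → eligible.
Pension Scheme — status part-time ✓ (not excluded); 25 hrs/wk ≥ 24 ✓; dept Product ✗ → not eligible.
Phone Allowance — status part-time ✓; service 1788 days < 5 years (≈1825 days) ✗ → not eligible.
Stock Purchase Plan — status part-time ✓; no waiver, service 1788 days ≥ 2 months (≈60 days) ✓; site Spokane ✗ (not Newark) → not eligible.
Backup Childcare — service 1788 days ≥ 12 months (≈360 days) ✓; site Spokane ✗ (not Madison, Porto, or Omaha) → not eligible.

Paid Parental Leave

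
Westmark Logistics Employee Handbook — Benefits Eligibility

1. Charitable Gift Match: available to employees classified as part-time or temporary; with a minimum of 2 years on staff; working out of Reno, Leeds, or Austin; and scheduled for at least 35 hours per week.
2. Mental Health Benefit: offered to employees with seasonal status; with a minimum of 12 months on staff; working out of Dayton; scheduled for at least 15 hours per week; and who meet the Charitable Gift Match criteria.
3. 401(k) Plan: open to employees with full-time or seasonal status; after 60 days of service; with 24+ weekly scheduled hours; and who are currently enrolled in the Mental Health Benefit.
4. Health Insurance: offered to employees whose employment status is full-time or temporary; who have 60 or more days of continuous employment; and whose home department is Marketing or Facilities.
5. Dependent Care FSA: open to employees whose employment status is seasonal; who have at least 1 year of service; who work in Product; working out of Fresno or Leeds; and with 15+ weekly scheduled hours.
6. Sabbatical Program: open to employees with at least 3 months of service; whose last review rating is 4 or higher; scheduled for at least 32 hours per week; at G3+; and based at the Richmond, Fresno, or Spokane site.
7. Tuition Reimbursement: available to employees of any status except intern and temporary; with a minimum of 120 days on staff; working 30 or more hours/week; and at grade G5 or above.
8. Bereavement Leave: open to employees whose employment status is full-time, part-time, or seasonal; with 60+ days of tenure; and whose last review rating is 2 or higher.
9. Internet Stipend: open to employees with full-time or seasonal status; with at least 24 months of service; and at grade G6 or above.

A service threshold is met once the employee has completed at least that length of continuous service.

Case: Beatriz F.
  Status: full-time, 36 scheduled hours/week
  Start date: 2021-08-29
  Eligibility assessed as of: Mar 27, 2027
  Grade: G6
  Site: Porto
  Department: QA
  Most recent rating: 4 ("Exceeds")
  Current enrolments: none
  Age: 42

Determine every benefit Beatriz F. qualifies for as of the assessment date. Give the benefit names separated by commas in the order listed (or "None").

Service from 2021-08-29 to Mar 27, 2027: 2036 days.
Charitable Gift Match — status full-time ✗ (requires part-time or temporary) → not eligible.
Mental Health Benefit — status full-time ✗ (requires seasonal) → not eligible.
401(k) Plan — status full-time ✓; service 2036 days ≥ 60 days ✓; 36 hrs/wk ≥ 24 ✓; not enrolled in Mental Health Benefit ✗ → not eligible.
Health Insurance — status full-time ✓; service 2036 days ≥ 60 days ✓; dept QA ✗ → not eligible.
Dependent Care FSA — status full-time ✗ (requires seasonal) → not eligible.
Sabbatical Program — service 2036 days ≥ 3 months (≈90 days) ✓; rating 4 ≥ 4 ✓; 36 hrs/wk ≥ 32 ✓; grade G6 ≥ G3 ✓; site Porto ✗ (not Richmond, Fresno, or Spokane) → not eligible.
Tuition Reimbursement — status full-time ✓ (not excluded); service 2036 days ≥ 120 days ✓; 36 hrs/wk ≥ 30 ✓; grade G6 ≥ G5 ✓ → eligible.
Bereavement Leave — status full-time ✓; service 2036 days ≥ 60 days ✓; rating 4 ≥ 2 ✓ → eligible.
Internet Stipend — status full-time ✓; service 2036 days ≥ 24 months (≈720 days) ✓; grade G6 ≥ G6 ✓ → eligible.

Tuition Reimbursement, Bereavement Leave, Internet Stipend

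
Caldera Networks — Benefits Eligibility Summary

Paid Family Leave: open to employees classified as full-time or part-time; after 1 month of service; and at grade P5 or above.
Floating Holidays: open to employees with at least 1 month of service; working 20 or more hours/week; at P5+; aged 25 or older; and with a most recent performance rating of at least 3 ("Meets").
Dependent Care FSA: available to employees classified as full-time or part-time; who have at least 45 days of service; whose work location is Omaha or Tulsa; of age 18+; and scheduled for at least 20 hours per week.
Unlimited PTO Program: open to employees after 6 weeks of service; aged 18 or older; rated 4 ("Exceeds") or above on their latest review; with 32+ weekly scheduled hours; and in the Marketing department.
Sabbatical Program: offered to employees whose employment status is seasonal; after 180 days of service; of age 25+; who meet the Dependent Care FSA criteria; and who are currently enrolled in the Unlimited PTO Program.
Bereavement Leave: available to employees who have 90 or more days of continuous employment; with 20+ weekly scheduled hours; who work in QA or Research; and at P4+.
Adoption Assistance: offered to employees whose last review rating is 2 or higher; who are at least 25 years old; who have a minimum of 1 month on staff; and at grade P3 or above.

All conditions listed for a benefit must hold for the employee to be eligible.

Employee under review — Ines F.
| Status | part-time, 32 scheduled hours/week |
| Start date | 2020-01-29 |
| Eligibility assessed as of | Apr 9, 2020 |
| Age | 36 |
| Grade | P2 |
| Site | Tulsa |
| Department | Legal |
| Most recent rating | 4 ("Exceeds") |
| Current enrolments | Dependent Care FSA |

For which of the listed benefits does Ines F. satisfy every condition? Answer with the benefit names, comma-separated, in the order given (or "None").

Dependent Care FSA

Service from 2020-01-29 to Apr 9, 2020: 71 days.
Paid Family Leave — status part-time ✓; service 71 days ≥ 1 month (≈30 days) ✓; grade P2 < P5 ✗ → not eligible.
Floating Holidays — service 71 days ≥ 1 month (≈30 days) ✓; 32 hrs/wk ≥ 20 ✓; grade P2 < P5 ✗ → not eligible.
Dependent Care FSA — status part-time ✓; service 71 days ≥ 45 days ✓; site Tulsa ✓; age 36 ≥ 18 ✓; 32 hrs/wk ≥ 20 ✓ → eligible.
Unlimited PTO Program — service 71 days ≥ 6 weeks (≈42 days) ✓; age 36 ≥ 18 ✓; rating 4 ≥ 4 ✓; 32 hrs/wk ≥ 32 ✓; dept Legal ✗ → not eligible.
Sabbatical Program — status part-time ✗ (requires seasonal) → not eligible.
Bereavement Leave — service 71 days < 90 days ✗ → not eligible.
Adoption Assistance — rating 4 ≥ 2 ✓; age 36 ≥ 25 ✓; service 71 days ≥ 1 month (≈30 days) ✓; grade P2 < P3 ✗ → not eligible.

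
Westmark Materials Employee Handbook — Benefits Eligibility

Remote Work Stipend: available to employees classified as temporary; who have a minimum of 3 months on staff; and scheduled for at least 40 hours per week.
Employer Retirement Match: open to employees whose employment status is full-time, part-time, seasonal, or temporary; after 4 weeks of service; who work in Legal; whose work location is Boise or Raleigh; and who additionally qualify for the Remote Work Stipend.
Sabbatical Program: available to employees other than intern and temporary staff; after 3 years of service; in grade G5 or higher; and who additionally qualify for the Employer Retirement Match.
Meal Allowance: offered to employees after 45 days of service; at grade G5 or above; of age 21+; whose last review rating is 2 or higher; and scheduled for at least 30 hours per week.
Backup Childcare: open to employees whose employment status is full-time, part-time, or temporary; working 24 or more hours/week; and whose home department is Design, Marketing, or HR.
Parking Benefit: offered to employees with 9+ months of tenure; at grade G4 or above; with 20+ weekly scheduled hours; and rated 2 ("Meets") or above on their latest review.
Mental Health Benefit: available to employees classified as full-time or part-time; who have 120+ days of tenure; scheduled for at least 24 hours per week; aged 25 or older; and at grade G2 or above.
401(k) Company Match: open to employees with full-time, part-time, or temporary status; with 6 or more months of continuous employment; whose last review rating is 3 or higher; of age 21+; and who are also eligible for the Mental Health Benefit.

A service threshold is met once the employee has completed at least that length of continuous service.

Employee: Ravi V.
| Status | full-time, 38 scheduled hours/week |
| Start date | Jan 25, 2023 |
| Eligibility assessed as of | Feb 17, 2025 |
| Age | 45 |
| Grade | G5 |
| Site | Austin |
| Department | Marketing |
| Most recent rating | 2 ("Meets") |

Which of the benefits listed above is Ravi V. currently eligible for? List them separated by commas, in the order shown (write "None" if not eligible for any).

Service from Jan 25, 2023 to Feb 17, 2025: 754 days.
Remote Work Stipend — status full-time ✗ (requires temporary) → not eligible.
Employer Retirement Match — status full-time ✓; service 754 days ≥ 4 weeks (≈28 days) ✓; dept Marketing ✗ → not eligible.
Sabbatical Program — status full-time ✓ (not excluded); service 754 days < 3 years (≈1095 days) ✗ → not eligible.
Meal Allowance — service 754 days ≥ 45 days ✓; grade G5 ≥ G5 ✓; age 45 ≥ 21 ✓; rating 2 ≥ 2 ✓; 38 hrs/wk ≥ 30 ✓ → eligible.
Backup Childcare — status full-time ✓; 38 hrs/wk ≥ 24 ✓; dept Marketing ✓ → eligible.
Parking Benefit — service 754 days ≥ 9 months (≈270 days) ✓; grade G5 ≥ G4 ✓; 38 hrs/wk ≥ 20 ✓; rating 2 ≥ 2 ✓ → eligible.
Mental Health Benefit — status full-time ✓; service 754 days ≥ 120 days ✓; 38 hrs/wk ≥ 24 ✓; age 45 ≥ 25 ✓; grade G5 ≥ G2 ✓ → eligible.
401(k) Company Match — status full-time ✓; service 754 days ≥ 6 months (≈180 days) ✓; rating 2 < 3 ✗ → not eligible.

Meal Allowance, Backup Childcare, Parking Benefit, Mental Health Benefit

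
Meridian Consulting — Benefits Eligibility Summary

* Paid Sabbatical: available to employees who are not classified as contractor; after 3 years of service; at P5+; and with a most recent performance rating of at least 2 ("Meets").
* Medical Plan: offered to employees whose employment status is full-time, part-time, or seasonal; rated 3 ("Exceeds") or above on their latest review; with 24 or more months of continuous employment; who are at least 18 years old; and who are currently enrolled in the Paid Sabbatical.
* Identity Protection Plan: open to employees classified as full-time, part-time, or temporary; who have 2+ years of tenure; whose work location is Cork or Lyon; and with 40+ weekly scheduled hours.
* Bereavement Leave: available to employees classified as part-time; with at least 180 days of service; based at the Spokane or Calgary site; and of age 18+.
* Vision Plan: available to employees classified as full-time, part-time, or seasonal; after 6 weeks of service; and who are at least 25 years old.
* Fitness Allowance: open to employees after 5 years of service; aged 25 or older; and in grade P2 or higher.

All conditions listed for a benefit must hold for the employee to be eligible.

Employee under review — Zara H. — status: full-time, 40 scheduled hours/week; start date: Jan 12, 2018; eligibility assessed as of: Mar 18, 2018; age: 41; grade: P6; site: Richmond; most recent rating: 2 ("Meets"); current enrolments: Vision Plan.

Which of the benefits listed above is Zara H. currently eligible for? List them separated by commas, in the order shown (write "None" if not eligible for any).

Service from Jan 12, 2018 to Mar 18, 2018: 65 days.
Paid Sabbatical — status full-time ✓ (not excluded); service 65 days < 3 years (≈1095 days) ✗ → not eligible.
Medical Plan — status full-time ✓; rating 2 < 3 ✗ → not eligible.
Identity Protection Plan — status full-time ✓; service 65 days < 2 years (≈730 days) ✗ → not eligible.
Bereavement Leave — status full-time ✗ (requires part-time) → not eligible.
Vision Plan — status full-time ✓; service 65 days ≥ 6 weeks (≈42 days) ✓; age 41 ≥ 25 ✓ → eligible.
Fitness Allowance — service 65 days < 5 years (≈1825 days) ✗ → not eligible.

Vision Plan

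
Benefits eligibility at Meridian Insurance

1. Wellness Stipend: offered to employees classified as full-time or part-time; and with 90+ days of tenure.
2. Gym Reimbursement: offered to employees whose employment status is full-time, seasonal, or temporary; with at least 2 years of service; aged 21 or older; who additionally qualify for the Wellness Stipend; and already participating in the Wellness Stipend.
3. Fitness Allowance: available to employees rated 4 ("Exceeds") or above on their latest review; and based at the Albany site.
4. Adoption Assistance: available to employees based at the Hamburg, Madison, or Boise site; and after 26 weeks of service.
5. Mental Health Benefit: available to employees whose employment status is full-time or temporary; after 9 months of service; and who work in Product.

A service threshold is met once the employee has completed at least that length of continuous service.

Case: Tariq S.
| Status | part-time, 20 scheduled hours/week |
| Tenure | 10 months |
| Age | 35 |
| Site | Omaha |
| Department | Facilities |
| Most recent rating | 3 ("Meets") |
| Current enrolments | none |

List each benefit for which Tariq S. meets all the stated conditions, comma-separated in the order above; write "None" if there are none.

Wellness Stipend

Wellness Stipend — status part-time ✓; service 10 months ≥ 90 days ✓ → eligible.
Gym Reimbursement — status part-time ✗ (requires full-time, seasonal, or temporary) → not eligible.
Fitness Allowance — rating 3 < 4 ✗ → not eligible.
Adoption Assistance — site Omaha ✗ (not Hamburg, Madison, or Boise) → not eligible.
Mental Health Benefit — status part-time ✗ (requires full-time or temporary) → not eligible.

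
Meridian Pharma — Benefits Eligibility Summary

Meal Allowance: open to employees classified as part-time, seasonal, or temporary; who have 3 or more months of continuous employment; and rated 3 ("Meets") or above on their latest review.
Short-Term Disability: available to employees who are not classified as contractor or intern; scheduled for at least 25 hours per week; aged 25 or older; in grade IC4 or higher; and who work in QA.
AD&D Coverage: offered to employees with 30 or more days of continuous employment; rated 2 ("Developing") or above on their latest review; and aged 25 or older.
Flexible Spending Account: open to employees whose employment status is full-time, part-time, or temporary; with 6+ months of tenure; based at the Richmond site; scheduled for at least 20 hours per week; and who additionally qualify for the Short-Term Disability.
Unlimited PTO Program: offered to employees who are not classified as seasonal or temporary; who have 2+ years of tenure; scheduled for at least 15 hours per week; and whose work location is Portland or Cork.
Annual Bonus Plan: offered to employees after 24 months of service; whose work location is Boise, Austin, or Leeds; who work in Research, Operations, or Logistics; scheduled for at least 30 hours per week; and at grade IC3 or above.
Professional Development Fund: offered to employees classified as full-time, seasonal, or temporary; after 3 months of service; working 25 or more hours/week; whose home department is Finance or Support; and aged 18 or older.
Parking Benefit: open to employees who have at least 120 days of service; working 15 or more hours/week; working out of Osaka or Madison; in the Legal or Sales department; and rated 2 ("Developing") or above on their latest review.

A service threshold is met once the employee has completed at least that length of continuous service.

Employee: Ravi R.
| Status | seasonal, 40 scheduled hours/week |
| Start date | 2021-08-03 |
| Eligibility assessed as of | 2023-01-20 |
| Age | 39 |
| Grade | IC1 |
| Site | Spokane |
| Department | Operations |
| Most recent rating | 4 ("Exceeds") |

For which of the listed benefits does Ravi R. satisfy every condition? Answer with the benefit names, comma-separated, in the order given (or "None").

Meal Allowance, AD&D Coverage

Service from 2021-08-03 to 2023-01-20: 535 days.
Meal Allowance — status seasonal ✓; service 535 days ≥ 3 months (≈90 days) ✓; rating 4 ≥ 3 ✓ → eligible.
Short-Term Disability — status seasonal ✓ (not excluded); 40 hrs/wk ≥ 25 ✓; age 39 ≥ 25 ✓; grade IC1 < IC4 ✗ → not eligible.
AD&D Coverage — service 535 days ≥ 30 days ✓; rating 4 ≥ 2 ✓; age 39 ≥ 25 ✓ → eligible.
Flexible Spending Account — status seasonal ✗ (requires full-time, part-time, or temporary) → not eligible.
Unlimited PTO Program — status seasonal ✗ (excluded) → not eligible.
Annual Bonus Plan — service 535 days < 24 months (≈720 days) ✗ → not eligible.
Professional Development Fund — status seasonal ✓; service 535 days ≥ 3 months (≈90 days) ✓; 40 hrs/wk ≥ 25 ✓; dept Operations ✗ → not eligible.
Parking Benefit — service 535 days ≥ 120 days ✓; 40 hrs/wk ≥ 15 ✓; site Spokane ✗ (not Osaka or Madison) → not eligible.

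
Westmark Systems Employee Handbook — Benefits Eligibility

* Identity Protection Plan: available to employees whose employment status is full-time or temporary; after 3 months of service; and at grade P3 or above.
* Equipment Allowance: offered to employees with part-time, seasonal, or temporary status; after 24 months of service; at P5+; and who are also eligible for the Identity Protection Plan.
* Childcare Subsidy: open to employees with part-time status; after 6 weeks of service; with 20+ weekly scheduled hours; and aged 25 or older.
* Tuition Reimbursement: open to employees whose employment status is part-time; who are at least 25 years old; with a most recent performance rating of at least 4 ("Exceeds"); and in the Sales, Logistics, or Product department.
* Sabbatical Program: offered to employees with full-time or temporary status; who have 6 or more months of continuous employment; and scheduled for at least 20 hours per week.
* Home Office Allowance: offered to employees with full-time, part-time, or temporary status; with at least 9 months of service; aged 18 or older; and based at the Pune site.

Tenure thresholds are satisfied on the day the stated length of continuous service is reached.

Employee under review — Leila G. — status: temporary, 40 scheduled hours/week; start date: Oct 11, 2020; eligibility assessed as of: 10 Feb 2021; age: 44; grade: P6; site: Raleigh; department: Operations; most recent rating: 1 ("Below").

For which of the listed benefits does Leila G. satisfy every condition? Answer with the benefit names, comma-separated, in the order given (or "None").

Identity Protection Plan

Service from Oct 11, 2020 to 10 Feb 2021: 122 days.
Identity Protection Plan — status temporary ✓; service 122 days ≥ 3 months (≈90 days) ✓; grade P6 ≥ P3 ✓ → eligible.
Equipment Allowance — status temporary ✓; service 122 days < 24 months (≈720 days) ✗ → not eligible.
Childcare Subsidy — status temporary ✗ (requires part-time) → not eligible.
Tuition Reimbursement — status temporary ✗ (requires part-time) → not eligible.
Sabbatical Program — status temporary ✓; service 122 days < 6 months (≈180 days) ✗ → not eligible.
Home Office Allowance — status temporary ✓; service 122 days < 9 months (≈270 days) ✗ → not eligible.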